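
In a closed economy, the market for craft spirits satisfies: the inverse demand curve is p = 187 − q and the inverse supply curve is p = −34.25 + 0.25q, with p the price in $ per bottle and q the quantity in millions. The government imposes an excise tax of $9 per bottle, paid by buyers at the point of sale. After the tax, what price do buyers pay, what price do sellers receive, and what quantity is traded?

Buyers pay $17.2; sellers receive $8.2; quantity = 169.8.

Rewrite in direct form: qd = 187 − p and qs = 4p + 137.
Before the tax: set 187 − p = 4p + 137 → p* = $10, q* = 177.
With the tax collected from buyers, demand (in seller-price terms) shifts: qd = 187 − (p + 9).
New equilibrium: buyers pay $17.2, sellers receive $8.2, q = 169.8. (Wedge: pb − ps = 9.)
The less price-elastic side of the market bears the larger share of a per-unit tax.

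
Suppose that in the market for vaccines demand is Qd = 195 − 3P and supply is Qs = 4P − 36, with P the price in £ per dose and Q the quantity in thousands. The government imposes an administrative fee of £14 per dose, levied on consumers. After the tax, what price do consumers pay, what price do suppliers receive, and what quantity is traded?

Before the tax: set 195 − 3P = 4P − 36 → P* = £33, Q* = 96.
With the tax collected from consumers, demand (in seller-price terms) shifts: Qd = 195 − 3(P + 14).
New equilibrium: consumers pay £41, suppliers receive £27, Q = 72. (Wedge: Pb − Ps = 14.)
The less price-elastic side of the market bears the larger share of a per-unit tax.

Consumers pay £41; suppliers receive £27; quantity = 72.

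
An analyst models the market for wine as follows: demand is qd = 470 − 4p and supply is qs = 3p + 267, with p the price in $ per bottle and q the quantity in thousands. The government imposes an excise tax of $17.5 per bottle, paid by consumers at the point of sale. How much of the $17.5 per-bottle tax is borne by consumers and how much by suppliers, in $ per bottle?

Without the tax, 470 − 4p = 3p + 267 gives 7p = 203, so p* = $29 and q* = 354.
With the tax collected from consumers, demand (in seller-price terms) shifts: qd = 470 − 4(p + 17.5).
Solving gives q = 324 with consumers paying $36.5 and suppliers receiving $19 (the $17.5 wedge).
Burden on consumers: $7.5; on suppliers: $10. (They sum to $17.5.)
The less price-elastic side of the market bears the larger share of a per-unit tax.

Consumers bear $7.5 per bottle; suppliers bear $10 per bottle.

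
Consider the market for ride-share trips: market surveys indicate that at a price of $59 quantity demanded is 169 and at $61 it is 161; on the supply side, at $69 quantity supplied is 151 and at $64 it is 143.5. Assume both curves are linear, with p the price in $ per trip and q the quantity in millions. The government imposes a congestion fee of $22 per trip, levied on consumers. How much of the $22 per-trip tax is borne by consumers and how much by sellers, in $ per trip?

Demand slope: (161 − 169)/(61 − 59) = -4, so qd = 405 − 4p.
Supply slope: (143.5 − 151)/(64 − 69) = 1.5, so qs = 1.5p + 47.5.
Without the tax, 405 − 4p = 1.5p + 47.5 gives 5.5p = 357.5, so p* = $65 and q* = 145.
With the tax collected from consumers, demand (in seller-price terms) shifts: qd = 405 − 4(p + 22).
Solving gives q = 121 with consumers paying $71 and sellers receiving $49 (the $22 wedge).
Burden on consumers: $6; on sellers: $16. (They sum to $22.)
The less price-elastic side of the market bears the larger share of a per-unit tax.

Consumers bear $6 per trip; sellers bear $16 per trip.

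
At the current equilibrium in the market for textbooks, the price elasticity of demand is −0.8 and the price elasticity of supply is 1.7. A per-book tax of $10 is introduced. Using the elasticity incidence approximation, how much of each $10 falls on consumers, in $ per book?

Consumers bear ≈ $6.8 per book.

Incidence ratio: consumers' share ≈ εs / (εs + |εd|) = 1.7 / (1.7 + 0.8) = 0.68.
So consumers bear ≈ 0.68 × $10 = $6.8; suppliers bear $3.2.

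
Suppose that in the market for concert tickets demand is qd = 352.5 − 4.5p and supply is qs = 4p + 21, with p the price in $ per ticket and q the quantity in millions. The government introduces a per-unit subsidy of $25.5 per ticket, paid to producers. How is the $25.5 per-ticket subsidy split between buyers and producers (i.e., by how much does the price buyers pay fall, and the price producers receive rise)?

Buyers gain $12 per ticket; producers gain $13.5 per ticket.

Without the subsidy, 352.5 − 4.5p = 4p + 21 gives 8.5p = 331.5, so p* = $39 and q* = 177.
With a per-unit subsidy paid to producers, each receives p + 25.5 per unit sold, so supply becomes qs = 4(p + 25.5) + 21.
New equilibrium: buyers pay $27, producers receive $52.5, q = 231. (Wedge: pb − ps = −25.5.)
Gain to buyers: $12; to producers: $13.5. (They sum to $25.5.)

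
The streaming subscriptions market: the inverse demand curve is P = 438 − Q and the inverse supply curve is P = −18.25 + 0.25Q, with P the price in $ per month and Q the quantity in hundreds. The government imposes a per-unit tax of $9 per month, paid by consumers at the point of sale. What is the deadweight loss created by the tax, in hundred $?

Deadweight loss = $32.4 hundred.

Rewrite in direct form: Qd = 438 − P and Qs = 4P + 73.
Before the tax: set 438 − P = 4P + 73 → P* = $73, Q* = 365.
With the tax collected from consumers, demand (in seller-price terms) shifts: Qd = 438 − (P + 9).
Solving gives Q = 357.8 with consumers paying $80.2 and producers receiving $71.2 (the $9 wedge).
Quantity falls by |ΔQ| = |365 − 357.8| = 7.2.
DWL = ½ · t · |ΔQ| = ½ · 9 · 7.2 = $32.4.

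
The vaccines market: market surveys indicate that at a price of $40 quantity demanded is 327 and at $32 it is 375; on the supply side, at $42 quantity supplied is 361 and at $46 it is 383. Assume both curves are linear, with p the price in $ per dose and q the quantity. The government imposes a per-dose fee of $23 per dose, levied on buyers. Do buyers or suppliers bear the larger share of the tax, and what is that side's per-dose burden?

Demand slope: (375 − 327)/(32 − 40) = -6, so qd = 567 − 6p.
Supply slope: (383 − 361)/(46 − 42) = 5.5, so qs = 5.5p + 130.
Without the tax, 567 − 6p = 5.5p + 130 gives 11.5p = 437, so p* = $38 and q* = 339.
With the tax collected from buyers, demand (in seller-price terms) shifts: qd = 567 − 6(p + 23).
New equilibrium: buyers pay $49, suppliers receive $26, q = 273. (Wedge: pb − ps = 23.)
Per-dose burden: buyers $11, suppliers $12.
Suppliers take the larger share because supply is less price-elastic here (demand slope 6 vs supply slope 5.5).

Suppliers bear the larger share: $12 per dose.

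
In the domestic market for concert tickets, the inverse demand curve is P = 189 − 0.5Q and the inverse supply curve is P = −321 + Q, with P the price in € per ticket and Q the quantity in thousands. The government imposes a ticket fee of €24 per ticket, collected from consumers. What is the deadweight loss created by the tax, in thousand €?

Rewrite in direct form: Qd = 378 − 2P and Qs = P + 321.
Before the tax: set 378 − 2P = P + 321 → P* = €19, Q* = 340.
With the tax collected from consumers, demand (in seller-price terms) shifts: Qd = 378 − 2(P + 24).
Solving gives Q = 324 with consumers paying €27 and suppliers receiving €3 (the €24 wedge).
Quantity falls by |ΔQ| = |340 − 324| = 16.
DWL = ½ · t · |ΔQ| = ½ · 24 · 16 = €192.

Deadweight loss = €192 thousand.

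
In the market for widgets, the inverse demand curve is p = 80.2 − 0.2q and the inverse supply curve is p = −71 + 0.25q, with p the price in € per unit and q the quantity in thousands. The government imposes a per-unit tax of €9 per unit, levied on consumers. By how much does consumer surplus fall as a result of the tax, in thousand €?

Inverting to q(p) form: qd = 401 − 5p; qs = 4p + 284.
Without the tax, 401 − 5p = 4p + 284 gives 9p = 117, so p* = €13 and q* = 336.
With the tax collected from consumers, demand (in seller-price terms) shifts: qd = 401 − 5(p + 9).
New equilibrium: consumers pay €17, producers receive €8, q = 316. (Wedge: pb − ps = 9.)
ΔCS is the trapezoid between Q = 316 and Q = 336 of height €4: ½ · (336 + 316) · 4 = €1304.

Consumer surplus falls by €1304 thousand.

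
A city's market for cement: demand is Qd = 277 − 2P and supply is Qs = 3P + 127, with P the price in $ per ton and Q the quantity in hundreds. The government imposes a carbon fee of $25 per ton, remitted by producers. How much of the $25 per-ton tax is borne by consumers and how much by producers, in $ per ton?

Before the tax: set 277 − 2P = 3P + 127 → P* = $30, Q* = 217.
With the tax collected from producers, supply shifts: Qs = 3(P − 25) + 127.
New equilibrium: consumers pay $45, producers receive $20, Q = 187. (Wedge: Pb − Ps = 25.)
Burden on consumers: $15; on producers: $10. (They sum to $25.)
The less price-elastic side of the market bears the larger share of a per-unit tax.

Consumers bear $15 per ton; producers bear $10 per ton.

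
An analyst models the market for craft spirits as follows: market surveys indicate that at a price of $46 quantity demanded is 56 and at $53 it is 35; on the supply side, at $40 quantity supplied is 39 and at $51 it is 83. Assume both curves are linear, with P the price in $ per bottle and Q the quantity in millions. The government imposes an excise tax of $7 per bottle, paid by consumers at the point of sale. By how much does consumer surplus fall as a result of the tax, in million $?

Consumer surplus falls by $212 million.

Demand slope: (35 − 56)/(53 − 46) = -3, so Qd = 194 − 3P.
Supply slope: (83 − 39)/(51 − 40) = 4, so Qs = 4P − 121.
Without the tax, 194 − 3P = 4P − 121 gives 7P = 315, so P* = $45 and Q* = 59.
With the tax collected from consumers, demand (in seller-price terms) shifts: Qd = 194 − 3(P + 7).
New equilibrium: consumers pay $49, sellers receive $42, Q = 47. (Wedge: Pb − Ps = 7.)
ΔCS is the trapezoid between Q = 47 and Q = 59 of height $4: ½ · (59 + 47) · 4 = $212.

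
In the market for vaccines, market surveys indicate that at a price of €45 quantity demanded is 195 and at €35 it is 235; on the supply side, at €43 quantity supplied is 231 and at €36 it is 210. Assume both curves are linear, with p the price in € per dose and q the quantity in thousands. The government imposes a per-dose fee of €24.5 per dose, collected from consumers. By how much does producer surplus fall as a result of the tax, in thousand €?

Demand slope: (235 − 195)/(35 − 45) = -4, so qd = 375 − 4p.
Supply slope: (210 − 231)/(36 − 43) = 3, so qs = 3p + 102.
Before the tax: set 375 − 4p = 3p + 102 → p* = €39, q* = 219.
With the tax collected from consumers, demand (in seller-price terms) shifts: qd = 375 − 4(p + 24.5).
New equilibrium: consumers pay €49.5, suppliers receive €25, q = 177. (Wedge: pb − ps = 24.5.)
ΔPS is the trapezoid between Q = 177 and Q = 219 of height €14: ½ · (219 + 177) · 14 = €2772.

Producer surplus falls by €2772 thousand.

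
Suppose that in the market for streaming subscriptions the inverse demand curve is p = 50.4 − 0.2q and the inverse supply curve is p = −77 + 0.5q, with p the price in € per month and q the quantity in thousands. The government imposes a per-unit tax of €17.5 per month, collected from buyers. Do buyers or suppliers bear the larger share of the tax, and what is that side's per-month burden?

Rewrite in direct form: qd = 252 − 5p and qs = 2p + 154.
Before the tax: set 252 − 5p = 2p + 154 → p* = €14, q* = 182.
With the tax collected from buyers, demand (in seller-price terms) shifts: qd = 252 − 5(p + 17.5).
Solving gives q = 157 with buyers paying €19 and suppliers receiving €1.5 (the €17.5 wedge).
Per-month burden: buyers €5, suppliers €12.5.
Suppliers take the larger share because supply is less price-elastic here (demand slope 5 vs supply slope 2).

Suppliers bear the larger share: €12.5 per month.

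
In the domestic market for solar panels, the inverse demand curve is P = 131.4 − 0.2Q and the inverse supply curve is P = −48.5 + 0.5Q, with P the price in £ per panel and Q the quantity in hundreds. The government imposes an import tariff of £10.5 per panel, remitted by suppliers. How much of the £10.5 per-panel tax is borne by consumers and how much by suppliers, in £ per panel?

Consumers bear £3 per panel; suppliers bear £7.5 per panel.

Rewrite in direct form: Qd = 657 − 5P and Qs = 2P + 97.
Without the tax, 657 − 5P = 2P + 97 gives 7P = 560, so P* = £80 and Q* = 257.
With the tax collected from suppliers, supply shifts: Qs = 2(P − 10.5) + 97.
New equilibrium: consumers pay £83, suppliers receive £72.5, Q = 242. (Wedge: Pb − Ps = 10.5.)
Burden on consumers: £3; on suppliers: £7.5. (They sum to £10.5.)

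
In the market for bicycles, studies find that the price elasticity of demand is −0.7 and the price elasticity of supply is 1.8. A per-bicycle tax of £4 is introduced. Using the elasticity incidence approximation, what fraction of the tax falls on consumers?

Incidence ratio: consumers' share ≈ εs / (εs + |εd|) = 1.8 / (1.8 + 0.7) = 0.72.
Supply is the more elastic side, so consumers bear the larger share.

Consumers' share ≈ 0.72.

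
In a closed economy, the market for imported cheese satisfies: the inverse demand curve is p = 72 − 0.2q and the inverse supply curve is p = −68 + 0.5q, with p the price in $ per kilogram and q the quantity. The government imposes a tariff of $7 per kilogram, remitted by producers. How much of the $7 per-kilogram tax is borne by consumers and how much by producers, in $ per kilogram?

Inverting to q(p) form: qd = 360 − 5p; qs = 2p + 136.
Before the tax: set 360 − 5p = 2p + 136 → p* = $32, q* = 200.
With the tax collected from producers, supply shifts: qs = 2(p − 7) + 136.
Solving gives q = 190 with consumers paying $34 and producers receiving $27 (the $7 wedge).
Burden on consumers: $2; on producers: $5. (They sum to $7.)
The less price-elastic side of the market bears the larger share of a per-unit tax.

Consumers bear $2 per kilogram; producers bear $5 per kilogram.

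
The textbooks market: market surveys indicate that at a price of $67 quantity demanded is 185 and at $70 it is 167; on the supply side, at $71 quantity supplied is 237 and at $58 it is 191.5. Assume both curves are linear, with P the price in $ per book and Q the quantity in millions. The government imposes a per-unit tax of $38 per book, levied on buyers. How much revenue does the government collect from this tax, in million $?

Tax revenue = $4750 million.

Demand slope: (167 − 185)/(70 − 67) = -6, so Qd = 587 − 6P.
Supply slope: (191.5 − 237)/(58 − 71) = 3.5, so Qs = 3.5P − 11.5.
Without the tax, 587 − 6P = 3.5P − 11.5 gives 9.5P = 598.5, so P* = $63 and Q* = 209.
With the tax collected from buyers, demand (in seller-price terms) shifts: Qd = 587 − 6(P + 38).
New equilibrium: buyers pay $77, sellers receive $39, Q = 125. (Wedge: Pb − Ps = 38.)
Revenue = t · Q = 38 · 125 = $4750.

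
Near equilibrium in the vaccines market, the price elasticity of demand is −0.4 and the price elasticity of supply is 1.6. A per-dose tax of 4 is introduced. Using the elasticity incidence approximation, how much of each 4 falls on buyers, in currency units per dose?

Incidence ratio: buyers' share ≈ εs / (εs + |εd|) = 1.6 / (1.6 + 0.4) = 0.8.
So buyers bear ≈ 0.8 × 4 = 3.2; suppliers bear 0.8.

Buyers bear ≈ 3.2 per dose.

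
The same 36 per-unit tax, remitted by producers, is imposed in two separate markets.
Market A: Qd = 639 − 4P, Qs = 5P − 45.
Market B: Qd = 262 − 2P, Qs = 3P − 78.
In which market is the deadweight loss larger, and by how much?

Market A: pre-tax P* = 76, Q* = 335; post-tax Q = 255; deadweight loss = 1440.
Market B: pre-tax P* = 68, Q* = 126; post-tax Q = 82.8; deadweight loss = 777.6.
Difference: 1440 vs 777.6 → market A is larger by 662.4.

Market A, by 662.4.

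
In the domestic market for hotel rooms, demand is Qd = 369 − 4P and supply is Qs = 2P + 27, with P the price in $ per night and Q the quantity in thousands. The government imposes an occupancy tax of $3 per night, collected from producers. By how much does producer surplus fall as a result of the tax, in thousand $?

Before the tax: set 369 − 4P = 2P + 27 → P* = $57, Q* = 141.
With the tax collected from producers, supply shifts: Qs = 2(P − 3) + 27.
New equilibrium: consumers pay $58, producers receive $55, Q = 137. (Wedge: Pb − Ps = 3.)
ΔPS is the trapezoid between Q = 137 and Q = 141 of height $2: ½ · (141 + 137) · 2 = $278.

Producer surplus falls by $278 thousand.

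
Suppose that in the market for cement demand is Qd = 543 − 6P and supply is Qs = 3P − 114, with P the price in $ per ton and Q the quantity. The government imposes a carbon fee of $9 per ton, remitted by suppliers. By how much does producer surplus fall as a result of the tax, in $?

Producer surplus falls by $576.

Before the tax: set 543 − 6P = 3P − 114 → P* = $73, Q* = 105.
With the tax collected from suppliers, supply shifts: Qs = 3(P − 9) − 114.
New equilibrium: buyers pay $76, suppliers receive $67, Q = 87. (Wedge: Pb − Ps = 9.)
ΔPS is the trapezoid between Q = 87 and Q = 105 of height $6: ½ · (105 + 87) · 6 = $576.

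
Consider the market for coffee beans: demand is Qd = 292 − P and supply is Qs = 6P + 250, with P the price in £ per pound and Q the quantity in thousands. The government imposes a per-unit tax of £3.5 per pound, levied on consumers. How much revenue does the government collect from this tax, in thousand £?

Tax revenue = £990.5 thousand.

Before the tax: set 292 − P = 6P + 250 → P* = £6, Q* = 286.
With the tax collected from consumers, demand (in seller-price terms) shifts: Qd = 292 − (P + 3.5).
New equilibrium: consumers pay £9, suppliers receive £5.5, Q = 283. (Wedge: Pb − Ps = 3.5.)
Revenue = t · Q = 3.5 · 283 = £990.5.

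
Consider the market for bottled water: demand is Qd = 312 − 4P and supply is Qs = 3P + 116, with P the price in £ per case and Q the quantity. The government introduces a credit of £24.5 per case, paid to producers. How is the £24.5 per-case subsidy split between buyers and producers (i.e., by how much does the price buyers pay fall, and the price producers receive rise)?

Before the subsidy: set 312 − 4P = 3P + 116 → P* = £28, Q* = 200.
With a per-unit subsidy paid to producers, each receives P + 24.5 per unit sold, so supply becomes Qs = 3(P + 24.5) + 116.
New equilibrium: buyers pay £17.5, producers receive £42, Q = 242. (Wedge: Pb − Ps = −24.5.)
Gain to buyers: £10.5; to producers: £14. (They sum to £24.5.)

Buyers gain £10.5 per case; producers gain £14 per case.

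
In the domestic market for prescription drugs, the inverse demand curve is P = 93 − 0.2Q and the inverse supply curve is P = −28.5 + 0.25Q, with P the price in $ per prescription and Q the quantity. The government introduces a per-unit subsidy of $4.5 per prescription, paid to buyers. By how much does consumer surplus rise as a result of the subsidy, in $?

Consumer surplus rises by $550.

Inverting to Q(P) form: Qd = 465 − 5P; Qs = 4P + 114.
Before the subsidy: set 465 − 5P = 4P + 114 → P* = $39, Q* = 270.
With a per-unit subsidy paid to buyers, each effectively pays P − 4.5, so demand becomes Qd = 465 − 5(P − 4.5).
New equilibrium: buyers pay $37, sellers receive $41.5, Q = 280. (Wedge: Pb − Ps = −4.5.)
ΔCS is the trapezoid between Q = 280 and Q = 270 of height $2: ½ · (270 + 280) · 2 = $550.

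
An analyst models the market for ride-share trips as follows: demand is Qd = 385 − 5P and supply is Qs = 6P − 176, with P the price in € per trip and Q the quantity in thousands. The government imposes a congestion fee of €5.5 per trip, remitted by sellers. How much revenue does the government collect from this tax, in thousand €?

Tax revenue = €632.5 thousand.

Without the tax, 385 − 5P = 6P − 176 gives 11P = 561, so P* = €51 and Q* = 130.
With the tax collected from sellers, supply shifts: Qs = 6(P − 5.5) − 176.
New equilibrium: buyers pay €54, sellers receive €48.5, Q = 115. (Wedge: Pb − Ps = 5.5.)
Revenue = t · Q = 5.5 · 115 = €632.5.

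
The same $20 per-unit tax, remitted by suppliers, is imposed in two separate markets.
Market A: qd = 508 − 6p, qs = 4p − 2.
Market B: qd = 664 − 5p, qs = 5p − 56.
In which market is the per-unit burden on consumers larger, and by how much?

Market B, by $2.

Market A: pre-tax p* = $51, q* = 202; post-tax q = 154; per-unit burden on consumers = $8.
Market B: pre-tax p* = $72, q* = 304; post-tax q = 254; per-unit burden on consumers = $10.
Difference: $8 vs $10 → market B is larger by $2.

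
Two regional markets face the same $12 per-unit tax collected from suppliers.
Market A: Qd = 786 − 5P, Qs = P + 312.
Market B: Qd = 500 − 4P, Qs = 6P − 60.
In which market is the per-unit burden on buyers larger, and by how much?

Market A: pre-tax P* = $79, Q* = 391; post-tax Q = 381; per-unit burden on buyers = $2.
Market B: pre-tax P* = $56, Q* = 276; post-tax Q = 247.2; per-unit burden on buyers = $7.2.
Difference: $2 vs $7.2 → market B is larger by $5.2.

Market B, by $5.2.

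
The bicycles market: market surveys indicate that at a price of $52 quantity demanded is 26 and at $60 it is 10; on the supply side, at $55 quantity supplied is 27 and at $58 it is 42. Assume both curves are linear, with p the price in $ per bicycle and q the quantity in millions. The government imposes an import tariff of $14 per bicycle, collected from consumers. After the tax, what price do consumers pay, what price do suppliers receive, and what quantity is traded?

Consumers pay $64; suppliers receive $50; quantity = 2.

Demand slope: (10 − 26)/(60 − 52) = -2, so qd = 130 − 2p.
Supply slope: (42 − 27)/(58 − 55) = 5, so qs = 5p − 248.
Without the tax, 130 − 2p = 5p − 248 gives 7p = 378, so p* = $54 and q* = 22.
With the tax collected from consumers, demand (in seller-price terms) shifts: qd = 130 − 2(p + 14).
New equilibrium: consumers pay $64, suppliers receive $50, q = 2. (Wedge: pb − ps = 14.)
The less price-elastic side of the market bears the larger share of a per-unit tax.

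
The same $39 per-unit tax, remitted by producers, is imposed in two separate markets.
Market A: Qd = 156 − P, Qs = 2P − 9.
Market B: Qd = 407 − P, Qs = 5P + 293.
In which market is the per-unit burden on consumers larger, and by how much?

Market A: pre-tax P* = $55, Q* = 101; post-tax Q = 75; per-unit burden on consumers = $26.
Market B: pre-tax P* = $19, Q* = 388; post-tax Q = 355.5; per-unit burden on consumers = $32.5.
Difference: $26 vs $32.5 → market B is larger by $6.5.

Market B, by $6.5.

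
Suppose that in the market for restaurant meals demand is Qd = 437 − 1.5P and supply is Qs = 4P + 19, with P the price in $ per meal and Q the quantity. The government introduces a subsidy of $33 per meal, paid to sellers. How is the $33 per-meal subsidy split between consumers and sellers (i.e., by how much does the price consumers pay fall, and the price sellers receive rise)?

Without the subsidy, 437 − 1.5P = 4P + 19 gives 5.5P = 418, so P* = $76 and Q* = 323.
With a per-unit subsidy paid to sellers, each receives P + 33 per unit sold, so supply becomes Qs = 4(P + 33) + 19.
Solving gives Q = 359 with consumers paying $52 and sellers receiving $85 (the $33 wedge).
Gain to consumers: $24; to sellers: $9. (They sum to $33.)

Consumers gain $24 per meal; sellers gain $9 per meal.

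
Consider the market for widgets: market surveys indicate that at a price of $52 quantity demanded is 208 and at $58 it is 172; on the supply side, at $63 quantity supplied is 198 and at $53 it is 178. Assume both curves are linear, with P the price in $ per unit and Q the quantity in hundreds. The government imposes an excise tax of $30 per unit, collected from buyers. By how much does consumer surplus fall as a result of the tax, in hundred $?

Demand slope: (172 − 208)/(58 − 52) = -6, so Qd = 520 − 6P.
Supply slope: (178 − 198)/(53 − 63) = 2, so Qs = 2P + 72.
Without the tax, 520 − 6P = 2P + 72 gives 8P = 448, so P* = $56 and Q* = 184.
With the tax collected from buyers, demand (in seller-price terms) shifts: Qd = 520 − 6(P + 30).
New equilibrium: buyers pay $63.5, sellers receive $33.5, Q = 139. (Wedge: Pb − Ps = 30.)
ΔCS is the trapezoid between Q = 139 and Q = 184 of height $7.5: ½ · (184 + 139) · 7.5 = $1211.25.

Consumer surplus falls by $1211.25 hundred.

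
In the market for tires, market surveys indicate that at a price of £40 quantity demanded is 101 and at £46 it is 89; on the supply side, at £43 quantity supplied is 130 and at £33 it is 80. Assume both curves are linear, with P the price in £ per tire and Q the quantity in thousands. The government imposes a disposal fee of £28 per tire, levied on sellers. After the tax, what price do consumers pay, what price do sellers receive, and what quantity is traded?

Demand slope: (89 − 101)/(46 − 40) = -2, so Qd = 181 − 2P.
Supply slope: (80 − 130)/(33 − 43) = 5, so Qs = 5P − 85.
Without the tax, 181 − 2P = 5P − 85 gives 7P = 266, so P* = £38 and Q* = 105.
With the tax collected from sellers, supply shifts: Qs = 5(P − 28) − 85.
Solving gives Q = 65 with consumers paying £58 and sellers receiving £30 (the £28 wedge).
The less price-elastic side of the market bears the larger share of a per-unit tax.

Consumers pay £58; sellers receive £30; quantity = 65.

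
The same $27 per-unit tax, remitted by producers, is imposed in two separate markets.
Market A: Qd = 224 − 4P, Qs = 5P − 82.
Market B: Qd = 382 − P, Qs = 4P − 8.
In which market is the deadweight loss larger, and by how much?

Market A, by $518.4.

Market A: pre-tax P* = $34, Q* = 88; post-tax Q = 28; deadweight loss = $810.
Market B: pre-tax P* = $78, Q* = 304; post-tax Q = 282.4; deadweight loss = $291.6.
Difference: $810 vs $291.6 → market A is larger by $518.4.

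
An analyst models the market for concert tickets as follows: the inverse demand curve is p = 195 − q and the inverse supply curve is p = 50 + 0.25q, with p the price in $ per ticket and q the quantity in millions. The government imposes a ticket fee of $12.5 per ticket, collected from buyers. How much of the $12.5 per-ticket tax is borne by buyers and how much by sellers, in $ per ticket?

Buyers bear $10 per ticket; sellers bear $2.5 per ticket.

Rewrite in direct form: qd = 195 − p and qs = 4p − 200.
Without the tax, 195 − p = 4p − 200 gives 5p = 395, so p* = $79 and q* = 116.
With the tax collected from buyers, demand (in seller-price terms) shifts: qd = 195 − (p + 12.5).
New equilibrium: buyers pay $89, sellers receive $76.5, q = 106. (Wedge: pb − ps = 12.5.)
Burden on buyers: $10; on sellers: $2.5. (They sum to $12.5.)
The less price-elastic side of the market bears the larger share of a per-unit tax.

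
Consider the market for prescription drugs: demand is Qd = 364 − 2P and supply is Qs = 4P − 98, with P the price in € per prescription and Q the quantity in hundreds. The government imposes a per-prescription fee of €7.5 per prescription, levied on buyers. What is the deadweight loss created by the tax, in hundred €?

Deadweight loss = €37.5 hundred.

Before the tax: set 364 − 2P = 4P − 98 → P* = €77, Q* = 210.
With the tax collected from buyers, demand (in seller-price terms) shifts: Qd = 364 − 2(P + 7.5).
New equilibrium: buyers pay €82, producers receive €74.5, Q = 200. (Wedge: Pb − Ps = 7.5.)
Quantity falls by |ΔQ| = |210 − 200| = 10.
DWL = ½ · t · |ΔQ| = ½ · 7.5 · 10 = €37.5.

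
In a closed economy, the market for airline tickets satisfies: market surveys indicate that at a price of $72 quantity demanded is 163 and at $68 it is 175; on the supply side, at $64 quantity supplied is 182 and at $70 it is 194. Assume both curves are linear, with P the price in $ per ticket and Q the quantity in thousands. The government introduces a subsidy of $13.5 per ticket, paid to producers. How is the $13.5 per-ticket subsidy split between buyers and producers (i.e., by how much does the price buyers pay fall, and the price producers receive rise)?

Demand slope: (175 − 163)/(68 − 72) = -3, so Qd = 379 − 3P.
Supply slope: (194 − 182)/(70 − 64) = 2, so Qs = 2P + 54.
Before the subsidy: set 379 − 3P = 2P + 54 → P* = $65, Q* = 184.
With a per-unit subsidy paid to producers, each receives P + 13.5 per unit sold, so supply becomes Qs = 2(P + 13.5) + 54.
New equilibrium: buyers pay $59.6, producers receive $73.1, Q = 200.2. (Wedge: Pb − Ps = −13.5.)
Gain to buyers: $5.4; to producers: $8.1. (They sum to $13.5.)

Buyers gain $5.4 per ticket; producers gain $8.1 per ticket.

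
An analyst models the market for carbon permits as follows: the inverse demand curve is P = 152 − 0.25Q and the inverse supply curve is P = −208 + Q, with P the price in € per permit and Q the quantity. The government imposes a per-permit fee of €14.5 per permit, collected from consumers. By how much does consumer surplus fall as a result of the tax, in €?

Consumer surplus falls by €818.38.

Rewrite in direct form: Qd = 608 − 4P and Qs = P + 208.
Before the tax: set 608 − 4P = P + 208 → P* = €80, Q* = 288.
With the tax collected from consumers, demand (in seller-price terms) shifts: Qd = 608 − 4(P + 14.5).
Solving gives Q = 276.4 with consumers paying €82.9 and suppliers receiving €68.4 (the €14.5 wedge).
ΔCS is the trapezoid between Q = 276.4 and Q = 288 of height €2.9: ½ · (288 + 276.4) · 2.9 = €818.38.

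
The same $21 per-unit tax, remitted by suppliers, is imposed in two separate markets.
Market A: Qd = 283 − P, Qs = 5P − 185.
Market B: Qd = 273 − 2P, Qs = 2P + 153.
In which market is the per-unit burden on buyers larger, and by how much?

Market A: pre-tax P* = $78, Q* = 205; post-tax Q = 187.5; per-unit burden on buyers = $17.5.
Market B: pre-tax P* = $30, Q* = 213; post-tax Q = 192; per-unit burden on buyers = $10.5.
Difference: $17.5 vs $10.5 → market A is larger by $7.

Market A, by $7.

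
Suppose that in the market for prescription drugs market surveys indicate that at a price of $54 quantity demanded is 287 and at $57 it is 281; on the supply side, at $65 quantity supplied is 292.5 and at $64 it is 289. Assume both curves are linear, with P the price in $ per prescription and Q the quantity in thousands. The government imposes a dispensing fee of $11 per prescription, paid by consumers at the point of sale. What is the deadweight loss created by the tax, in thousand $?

Demand slope: (281 − 287)/(57 − 54) = -2, so Qd = 395 − 2P.
Supply slope: (289 − 292.5)/(64 − 65) = 3.5, so Qs = 3.5P + 65.
Before the tax: set 395 − 2P = 3.5P + 65 → P* = $60, Q* = 275.
With the tax collected from consumers, demand (in seller-price terms) shifts: Qd = 395 − 2(P + 11).
New equilibrium: consumers pay $67, sellers receive $56, Q = 261. (Wedge: Pb − Ps = 11.)
Quantity falls by |ΔQ| = |275 − 261| = 14.
DWL = ½ · t · |ΔQ| = ½ · 11 · 14 = $77.

Deadweight loss = $77 thousand.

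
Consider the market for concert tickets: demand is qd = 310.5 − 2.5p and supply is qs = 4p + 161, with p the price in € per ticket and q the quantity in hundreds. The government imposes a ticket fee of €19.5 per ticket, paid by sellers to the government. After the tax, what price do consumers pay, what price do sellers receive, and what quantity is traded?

Before the tax: set 310.5 − 2.5p = 4p + 161 → p* = €23, q* = 253.
With the tax collected from sellers, supply shifts: qs = 4(p − 19.5) + 161.
Solving gives q = 223 with consumers paying €35 and sellers receiving €15.5 (the €19.5 wedge).

Consumers pay €35; sellers receive €15.5; quantity = 223.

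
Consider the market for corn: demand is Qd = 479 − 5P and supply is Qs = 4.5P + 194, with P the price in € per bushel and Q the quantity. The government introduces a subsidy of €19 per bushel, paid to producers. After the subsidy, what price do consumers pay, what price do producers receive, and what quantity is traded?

Without the subsidy, 479 − 5P = 4.5P + 194 gives 9.5P = 285, so P* = €30 and Q* = 329.
With a per-unit subsidy paid to producers, each receives P + 19 per unit sold, so supply becomes Qs = 4.5(P + 19) + 194.
New equilibrium: consumers pay €21, producers receive €40, Q = 374. (Wedge: Pb − Ps = −19.)

Consumers pay €21; producers receive €40; quantity = 374.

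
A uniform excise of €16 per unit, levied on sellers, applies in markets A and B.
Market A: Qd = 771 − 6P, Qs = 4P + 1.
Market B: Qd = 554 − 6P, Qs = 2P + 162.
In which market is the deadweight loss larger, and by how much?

Market A: pre-tax P* = €77, Q* = 309; post-tax Q = 270.6; deadweight loss = €307.2.
Market B: pre-tax P* = €49, Q* = 260; post-tax Q = 236; deadweight loss = €192.
Difference: €307.2 vs €192 → market A is larger by €115.2.

Market A, by €115.2.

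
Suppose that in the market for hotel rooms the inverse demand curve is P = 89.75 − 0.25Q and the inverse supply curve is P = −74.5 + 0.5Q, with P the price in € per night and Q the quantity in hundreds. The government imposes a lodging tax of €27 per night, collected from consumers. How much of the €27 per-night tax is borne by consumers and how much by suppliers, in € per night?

Consumers bear €9 per night; suppliers bear €18 per night.

Rewrite in direct form: Qd = 359 − 4P and Qs = 2P + 149.
Before the tax: set 359 − 4P = 2P + 149 → P* = €35, Q* = 219.
With the tax collected from consumers, demand (in seller-price terms) shifts: Qd = 359 − 4(P + 27).
New equilibrium: consumers pay €44, suppliers receive €17, Q = 183. (Wedge: Pb − Ps = 27.)
Burden on consumers: €9; on suppliers: €18. (They sum to €27.)
The less price-elastic side of the market bears the larger share of a per-unit tax.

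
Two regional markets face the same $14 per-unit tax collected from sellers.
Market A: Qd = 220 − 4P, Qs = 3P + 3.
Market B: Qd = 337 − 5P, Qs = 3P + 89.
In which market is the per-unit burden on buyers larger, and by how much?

Market A: pre-tax P* = $31, Q* = 96; post-tax Q = 72; per-unit burden on buyers = $6.
Market B: pre-tax P* = $31, Q* = 182; post-tax Q = 155.75; per-unit burden on buyers = $5.25.
Difference: $6 vs $5.25 → market A is larger by $0.75.

Market A, by $0.75.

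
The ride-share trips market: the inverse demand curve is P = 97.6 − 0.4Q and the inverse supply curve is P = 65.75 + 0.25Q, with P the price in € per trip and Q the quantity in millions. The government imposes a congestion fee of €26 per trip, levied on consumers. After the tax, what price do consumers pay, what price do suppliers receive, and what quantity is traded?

Consumers pay €94; suppliers receive €68; quantity = 9.

Rewrite in direct form: Qd = 244 − 2.5P and Qs = 4P − 263.
Without the tax, 244 − 2.5P = 4P − 263 gives 6.5P = 507, so P* = €78 and Q* = 49.
With the tax collected from consumers, demand (in seller-price terms) shifts: Qd = 244 − 2.5(P + 26).
Solving gives Q = 9 with consumers paying €94 and suppliers receiving €68 (the €26 wedge).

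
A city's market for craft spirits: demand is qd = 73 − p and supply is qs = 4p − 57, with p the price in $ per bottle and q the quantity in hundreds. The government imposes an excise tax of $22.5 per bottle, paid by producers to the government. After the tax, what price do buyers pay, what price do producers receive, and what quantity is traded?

Buyers pay $44; producers receive $21.5; quantity = 29.

Before the tax: set 73 − p = 4p − 57 → p* = $26, q* = 47.
With the tax collected from producers, supply shifts: qs = 4(p − 22.5) − 57.
Solving gives q = 29 with buyers paying $44 and producers receiving $21.5 (the $22.5 wedge).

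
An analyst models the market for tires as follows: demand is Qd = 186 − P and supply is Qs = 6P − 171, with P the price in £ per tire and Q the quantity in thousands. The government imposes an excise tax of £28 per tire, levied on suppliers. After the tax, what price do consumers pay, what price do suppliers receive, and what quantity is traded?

Consumers pay £75; suppliers receive £47; quantity = 111.

Without the tax, 186 − P = 6P − 171 gives 7P = 357, so P* = £51 and Q* = 135.
With the tax collected from suppliers, supply shifts: Qs = 6(P − 28) − 171.
Solving gives Q = 111 with consumers paying £75 and suppliers receiving £47 (the £28 wedge).
The less price-elastic side of the market bears the larger share of a per-unit tax.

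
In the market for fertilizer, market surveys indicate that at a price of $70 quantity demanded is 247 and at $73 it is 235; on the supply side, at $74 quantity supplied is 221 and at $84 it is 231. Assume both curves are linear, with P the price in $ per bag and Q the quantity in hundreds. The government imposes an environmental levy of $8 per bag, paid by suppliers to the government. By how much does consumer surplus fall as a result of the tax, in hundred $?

Consumer surplus falls by $351.68 hundred.

Demand slope: (235 − 247)/(73 − 70) = -4, so Qd = 527 − 4P.
Supply slope: (231 − 221)/(84 − 74) = 1, so Qs = P + 147.
Without the tax, 527 − 4P = P + 147 gives 5P = 380, so P* = $76 and Q* = 223.
With the tax collected from suppliers, supply shifts: Qs = (P − 8) + 147.
New equilibrium: consumers pay $77.6, suppliers receive $69.6, Q = 216.6. (Wedge: Pb − Ps = 8.)
ΔCS is the trapezoid between Q = 216.6 and Q = 223 of height $1.6: ½ · (223 + 216.6) · 1.6 = $351.68.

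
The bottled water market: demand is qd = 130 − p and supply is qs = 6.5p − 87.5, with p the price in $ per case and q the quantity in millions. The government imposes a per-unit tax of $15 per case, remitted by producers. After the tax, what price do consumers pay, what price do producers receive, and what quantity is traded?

Consumers pay $42; producers receive $27; quantity = 88.

Before the tax: set 130 − p = 6.5p − 87.5 → p* = $29, q* = 101.
With the tax collected from producers, supply shifts: qs = 6.5(p − 15) − 87.5.
Solving gives q = 88 with consumers paying $42 and producers receiving $27 (the $15 wedge).
The less price-elastic side of the market bears the larger share of a per-unit tax.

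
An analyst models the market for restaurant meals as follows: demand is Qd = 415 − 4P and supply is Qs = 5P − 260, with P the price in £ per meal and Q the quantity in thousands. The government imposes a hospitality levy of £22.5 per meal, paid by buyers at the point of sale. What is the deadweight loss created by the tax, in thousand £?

Deadweight loss = £562.5 thousand.

Before the tax: set 415 − 4P = 5P − 260 → P* = £75, Q* = 115.
With the tax collected from buyers, demand (in seller-price terms) shifts: Qd = 415 − 4(P + 22.5).
New equilibrium: buyers pay £87.5, suppliers receive £65, Q = 65. (Wedge: Pb − Ps = 22.5.)
Quantity falls by |ΔQ| = |115 − 65| = 50.
DWL = ½ · t · |ΔQ| = ½ · 22.5 · 50 = £562.5.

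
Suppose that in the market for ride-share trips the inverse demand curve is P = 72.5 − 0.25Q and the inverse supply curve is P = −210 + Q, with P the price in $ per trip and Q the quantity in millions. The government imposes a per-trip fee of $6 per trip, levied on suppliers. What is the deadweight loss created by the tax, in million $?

Deadweight loss = $14.4 million.

Rewrite in direct form: Qd = 290 − 4P and Qs = P + 210.
Without the tax, 290 − 4P = P + 210 gives 5P = 80, so P* = $16 and Q* = 226.
With the tax collected from suppliers, supply shifts: Qs = (P − 6) + 210.
New equilibrium: consumers pay $17.2, suppliers receive $11.2, Q = 221.2. (Wedge: Pb − Ps = 6.)
Quantity falls by |ΔQ| = |226 − 221.2| = 4.8.
DWL = ½ · t · |ΔQ| = ½ · 6 · 4.8 = $14.4.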